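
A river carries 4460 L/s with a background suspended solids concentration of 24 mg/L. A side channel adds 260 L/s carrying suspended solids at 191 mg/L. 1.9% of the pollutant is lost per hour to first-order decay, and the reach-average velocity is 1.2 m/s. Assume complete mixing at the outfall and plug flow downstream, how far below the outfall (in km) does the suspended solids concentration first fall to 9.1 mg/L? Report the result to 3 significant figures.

291 km

Conservation of mass: C = (4460·24.00 + 260.0·191.0) / 4720 = 156700/4720 = 33.20 mg/L.
1.9%/h lost → k = −ln(1 − 0.019) = 0.01918 h⁻¹.
Set 33.20·exp(−k·t) = 9.1 → t = ln(33.20/9.1)/k = 242900 s = 67.47 h.
Distance = v·t = 1.2·242900 = 291500 m = 291.5 km.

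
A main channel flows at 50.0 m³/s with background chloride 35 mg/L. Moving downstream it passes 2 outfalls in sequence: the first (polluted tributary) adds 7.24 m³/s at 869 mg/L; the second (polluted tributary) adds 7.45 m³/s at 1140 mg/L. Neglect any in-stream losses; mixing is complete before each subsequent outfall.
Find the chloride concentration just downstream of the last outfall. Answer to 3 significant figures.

256 mg/L

Below outfall 1: Q → 57.24 m³/s, C = (50.00·35.00 + 7.240·869.0)/57.24 = 140.5 mg/L.
Below outfall 2: Q → 64.69 m³/s, C = (57.24·140.5 + 7.450·1140)/64.69 = 255.6 mg/L.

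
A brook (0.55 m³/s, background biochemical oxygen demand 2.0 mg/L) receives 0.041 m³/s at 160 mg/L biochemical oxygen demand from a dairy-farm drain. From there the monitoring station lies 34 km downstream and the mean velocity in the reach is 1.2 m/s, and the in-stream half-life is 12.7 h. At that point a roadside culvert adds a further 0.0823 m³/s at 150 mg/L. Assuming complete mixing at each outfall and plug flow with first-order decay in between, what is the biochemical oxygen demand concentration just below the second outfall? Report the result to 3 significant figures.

Mass balance: C = (0.5500·2.000 + 0.04100·160.0) / 0.5910 = 7.660/0.5910 = 12.96 mg/L; combined flow 0.5910 m³/s.
Travel time t = 34·1000 / 1.2 = 28330 s = 7.870 h.
Half-life 12.7 h → k = ln 2 / 12.7 = 0.05458 h⁻¹ = 1.310 d⁻¹.
After decay, C = 12.96 × e^(−kt) = 12.96 × 0.6508 = 8.435 mg/L.
At the second outfall, C = (0.5910·8.435 + 0.08230·150.0) / (0.5910 + 0.08230) = 25.74 mg/L.

25.7 mg/L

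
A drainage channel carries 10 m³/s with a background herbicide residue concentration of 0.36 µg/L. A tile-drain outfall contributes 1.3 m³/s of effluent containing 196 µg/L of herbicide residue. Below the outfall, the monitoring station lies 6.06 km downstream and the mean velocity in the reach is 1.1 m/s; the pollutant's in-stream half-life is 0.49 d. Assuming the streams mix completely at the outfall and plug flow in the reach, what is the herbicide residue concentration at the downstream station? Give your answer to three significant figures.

After mixing, C = (10.00·0.3600 + 1.300·196.0) / 11.30 = 258.4/11.30 = 22.87 µg/L.
Travel time t = 6.06·1000 / 1.1 = 5509 s = 1.530 h.
Half-life 0.49 d → k = ln 2 / 0.49 = 1.415 d⁻¹.
Decay over the reach: 22.87·exp(−kt) = 22.87·0.9138 = 20.89 µg/L.

20.9 µg/L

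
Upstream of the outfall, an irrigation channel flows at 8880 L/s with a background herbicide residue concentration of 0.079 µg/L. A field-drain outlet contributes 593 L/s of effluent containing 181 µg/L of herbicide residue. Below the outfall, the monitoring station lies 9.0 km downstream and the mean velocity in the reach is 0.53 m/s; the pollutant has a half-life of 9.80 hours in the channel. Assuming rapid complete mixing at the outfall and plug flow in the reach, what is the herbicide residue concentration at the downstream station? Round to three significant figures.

8.17 µg/L

After mixing, C = (8880·0.07900 + 593.0·181.0) / 9473 = 108000/9473 = 11.40 µg/L.
Travel time t = 9.0·1000 / 0.53 = 16980 s = 4.717 h.
Half-life 9.80 h → k = ln 2 / 9.80 = 0.07073 h⁻¹ = 1.698 d⁻¹.
Decay over the reach: 11.40·exp(−kt) = 11.40·0.7163 = 8.169 µg/L.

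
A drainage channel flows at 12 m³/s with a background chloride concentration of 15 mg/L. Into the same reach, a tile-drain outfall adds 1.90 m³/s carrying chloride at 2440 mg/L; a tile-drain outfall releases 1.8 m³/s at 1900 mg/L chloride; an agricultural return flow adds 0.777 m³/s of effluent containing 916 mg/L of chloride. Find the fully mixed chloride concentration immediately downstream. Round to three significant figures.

543 mg/L

After mixing, C = (12.00·15.00 + 1.900·2440 + 1.800·1900 + 0.7770·916.0) / 16.48 = 8948/16.48 = 543.0 mg/L.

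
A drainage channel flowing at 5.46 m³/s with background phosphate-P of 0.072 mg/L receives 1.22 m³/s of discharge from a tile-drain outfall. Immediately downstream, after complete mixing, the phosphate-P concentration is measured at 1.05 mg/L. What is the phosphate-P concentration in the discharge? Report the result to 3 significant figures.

Mass balance: 5.460·0.07200 + 1.220·Cₑ = 6.680·1.050
→ Cₑ = (6.680·1.050 − 5.460·0.07200) / 1.220 = 5.427 mg/L.

5.43 mg/L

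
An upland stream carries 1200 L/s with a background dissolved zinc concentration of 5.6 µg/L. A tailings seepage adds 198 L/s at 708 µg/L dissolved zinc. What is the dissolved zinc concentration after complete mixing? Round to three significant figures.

105 µg/L

Flow-weighted average: C = (1200·5.600 + 198.0·708.0) / 1398 = 146900/1398 = 105.1 µg/L.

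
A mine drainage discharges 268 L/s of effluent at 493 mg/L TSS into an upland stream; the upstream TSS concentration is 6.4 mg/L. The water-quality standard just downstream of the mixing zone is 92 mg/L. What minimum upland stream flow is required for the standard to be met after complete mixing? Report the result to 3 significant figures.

Set C_mix = 92: (Q·6.400 + 268.0·493.0) / (Q + 268.0) = 92
→ Q = 268.0·(493.0 − 92)/(92 − 6.400) = 1255 L/s.

1260 L/s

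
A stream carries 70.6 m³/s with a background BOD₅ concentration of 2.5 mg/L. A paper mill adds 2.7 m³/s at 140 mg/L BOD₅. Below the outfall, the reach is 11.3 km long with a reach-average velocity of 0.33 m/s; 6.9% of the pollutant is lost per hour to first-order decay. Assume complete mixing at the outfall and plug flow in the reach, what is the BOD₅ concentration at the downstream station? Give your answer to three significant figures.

After mixing, C = (70.60·2.500 + 2.700·140.0) / 73.30 = 554.5/73.30 = 7.565 mg/L.
Travel time t = 11.3·1000 / 0.33 = 34240 s = 9.512 h.
6.9%/h lost → k = −ln(1 − 0.069) = 0.07150 h⁻¹.
After decay, C = 7.565 × e^(−kt) = 7.565 × 0.5066 = 3.832 mg/L.

3.83 mg/L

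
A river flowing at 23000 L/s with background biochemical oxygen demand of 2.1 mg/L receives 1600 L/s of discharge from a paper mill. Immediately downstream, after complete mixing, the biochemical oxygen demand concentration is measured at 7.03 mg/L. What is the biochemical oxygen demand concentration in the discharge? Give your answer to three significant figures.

Mass balance: 23000·2.100 + 1600·Cₑ = 24600·7.030
→ Cₑ = (24600·7.030 − 23000·2.100) / 1600 = 77.90 mg/L.

77.9 mg/L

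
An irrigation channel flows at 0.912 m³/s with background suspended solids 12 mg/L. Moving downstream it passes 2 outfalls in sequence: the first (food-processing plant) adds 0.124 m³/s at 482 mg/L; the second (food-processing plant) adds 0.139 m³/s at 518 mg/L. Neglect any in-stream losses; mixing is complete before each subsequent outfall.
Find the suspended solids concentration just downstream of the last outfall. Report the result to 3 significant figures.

After outfall 1: Q = 0.9120 + 0.1240 = 1.036 m³/s; C = (0.9120·12.00 + 0.1240·482.0)/1.036 = 68.25 mg/L.
After outfall 2: Q = 1.036 + 0.1390 = 1.175 m³/s; C = (1.036·68.25 + 0.1390·518.0)/1.175 = 121.5 mg/L.

121 mg/L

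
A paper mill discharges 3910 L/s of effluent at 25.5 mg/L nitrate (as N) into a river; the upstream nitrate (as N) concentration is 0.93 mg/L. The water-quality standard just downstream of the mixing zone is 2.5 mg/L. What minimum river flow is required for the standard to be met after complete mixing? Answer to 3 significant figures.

Set C_mix = 2.5: (Q·0.9300 + 3910·25.50) / (Q + 3910) = 2.5
→ Q = 3910·(25.50 − 2.5)/(2.5 − 0.9300) = 57280 L/s.

57300 L/s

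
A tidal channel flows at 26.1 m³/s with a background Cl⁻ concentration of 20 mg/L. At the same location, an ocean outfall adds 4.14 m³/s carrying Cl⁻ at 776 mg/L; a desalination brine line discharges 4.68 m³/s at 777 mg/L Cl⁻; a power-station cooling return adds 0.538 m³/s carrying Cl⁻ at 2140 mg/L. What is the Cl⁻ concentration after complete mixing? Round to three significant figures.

Mass balance: C = (26.10·20.00 + 4.140·776.0 + 4.680·777.0 + 0.5380·2140) / 35.46 = 8522/35.46 = 240.3 mg/L.

240 mg/L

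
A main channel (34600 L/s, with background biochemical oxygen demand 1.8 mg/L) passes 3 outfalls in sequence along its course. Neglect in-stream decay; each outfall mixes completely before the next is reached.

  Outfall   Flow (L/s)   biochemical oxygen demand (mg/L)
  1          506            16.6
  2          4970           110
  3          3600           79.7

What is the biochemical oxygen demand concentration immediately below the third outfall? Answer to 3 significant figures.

After outfall 1: Q = 34600 + 506.0 = 35110 L/s; C = (34600·1.800 + 506.0·16.60)/35110 = 2.013 mg/L.
After outfall 2: Q = 35110 + 4970 = 40080 L/s; C = (35110·2.013 + 4970·110.0)/40080 = 15.41 mg/L.
After outfall 3: Q = 40080 + 3600 = 43680 L/s; C = (40080·15.41 + 3600·79.70)/43680 = 20.70 mg/L.

20.7 mg/L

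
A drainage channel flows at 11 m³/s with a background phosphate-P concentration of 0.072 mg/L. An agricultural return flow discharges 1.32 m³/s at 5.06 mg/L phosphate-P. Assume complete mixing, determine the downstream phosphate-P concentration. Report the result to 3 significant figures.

0.606 mg/L

Mass balance: C = (11.00·0.07200 + 1.320·5.060) / 12.32 = 7.471/12.32 = 0.6064 mg/L.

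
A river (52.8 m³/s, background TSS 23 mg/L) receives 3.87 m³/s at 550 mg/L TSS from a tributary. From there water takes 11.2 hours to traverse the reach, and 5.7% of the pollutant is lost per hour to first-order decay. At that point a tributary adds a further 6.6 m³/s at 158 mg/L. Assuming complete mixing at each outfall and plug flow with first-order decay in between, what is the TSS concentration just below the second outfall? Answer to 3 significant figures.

Conservation of mass: C = (52.80·23.00 + 3.870·550.0) / 56.67 = 3343/56.67 = 58.99 mg/L; combined flow 56.67 m³/s.
5.7%/h lost → k = −ln(1 − 0.057) = 0.05869 h⁻¹.
First-order decay: C = 58.99·exp(−k·t) = 58.99·0.5182 = 30.57 mg/L.
At the second outfall, C = (56.67·30.57 + 6.600·158.0) / (56.67 + 6.600) = 43.86 mg/L.

43.9 mg/L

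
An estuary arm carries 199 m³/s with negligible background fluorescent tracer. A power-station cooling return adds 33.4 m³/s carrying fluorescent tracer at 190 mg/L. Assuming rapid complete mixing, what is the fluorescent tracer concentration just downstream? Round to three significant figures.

Conservation of mass: C = (199.0·0 + 33.40·190.0) / 232.4 = 6346/232.4 = 27.31 mg/L.

27.3 mg/L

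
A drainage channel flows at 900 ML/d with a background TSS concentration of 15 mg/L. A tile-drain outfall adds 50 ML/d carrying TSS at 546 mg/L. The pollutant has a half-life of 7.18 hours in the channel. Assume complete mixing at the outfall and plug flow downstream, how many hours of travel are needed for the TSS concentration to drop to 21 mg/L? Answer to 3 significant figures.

Conservation of mass: C = (900.0·15.00 + 50.00·546.0) / 950.0 = 40800/950.0 = 42.95 mg/L.
Half-life 7.18 h → k = ln 2 / 7.18 = 0.09654 h⁻¹ = 2.317 d⁻¹.
42.95·exp(−k·t) = 21 → t = ln(42.95/21)/k = 26680 s = 7.411 h.

7.41 h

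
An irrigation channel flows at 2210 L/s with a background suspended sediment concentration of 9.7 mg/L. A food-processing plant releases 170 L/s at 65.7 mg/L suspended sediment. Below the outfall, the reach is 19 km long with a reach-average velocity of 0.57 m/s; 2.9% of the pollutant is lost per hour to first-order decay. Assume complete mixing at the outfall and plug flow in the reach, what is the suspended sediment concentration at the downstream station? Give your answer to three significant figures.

Mixed concentration C = ΣQC/ΣQ = (2210·9.700 + 170.0·65.70) / 2380 = 32610/2380 = 13.70 mg/L.
Travel time t = 19·1000 / 0.57 = 33330 s = 9.259 h.
2.9%/h lost → k = −ln(1 − 0.029) = 0.02943 h⁻¹.
First-order decay: C = 13.70·exp(−k·t) = 13.70·0.7615 = 10.43 mg/L.

10.4 mg/L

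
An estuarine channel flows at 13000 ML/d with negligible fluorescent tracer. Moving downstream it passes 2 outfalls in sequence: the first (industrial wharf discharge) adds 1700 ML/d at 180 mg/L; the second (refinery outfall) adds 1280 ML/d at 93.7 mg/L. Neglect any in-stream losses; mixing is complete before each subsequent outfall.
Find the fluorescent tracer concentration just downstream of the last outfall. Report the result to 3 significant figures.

Below outfall 1: Q → 14700 ML/d, C = (13000·0 + 1700·180.0)/14700 = 20.82 mg/L.
Below outfall 2: Q → 15980 ML/d, C = (14700·20.82 + 1280·93.70)/15980 = 26.65 mg/L.

26.7 mg/L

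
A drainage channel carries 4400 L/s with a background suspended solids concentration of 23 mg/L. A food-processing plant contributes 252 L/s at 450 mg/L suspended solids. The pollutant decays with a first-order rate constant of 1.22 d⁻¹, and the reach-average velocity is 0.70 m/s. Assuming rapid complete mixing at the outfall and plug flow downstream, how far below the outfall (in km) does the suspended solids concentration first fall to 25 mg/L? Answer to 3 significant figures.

Mixed concentration C = ΣQC/ΣQ = (4400·23.00 + 252.0·450.0) / 4652 = 214600/4652 = 46.13 mg/L.
Set 46.13·exp(−k·t) = 25 → t = ln(46.13/25)/k = 43380 s = 12.05 h.
Distance = v·t = 0.70·43380 = 30370 m = 30.37 km.

30.4 km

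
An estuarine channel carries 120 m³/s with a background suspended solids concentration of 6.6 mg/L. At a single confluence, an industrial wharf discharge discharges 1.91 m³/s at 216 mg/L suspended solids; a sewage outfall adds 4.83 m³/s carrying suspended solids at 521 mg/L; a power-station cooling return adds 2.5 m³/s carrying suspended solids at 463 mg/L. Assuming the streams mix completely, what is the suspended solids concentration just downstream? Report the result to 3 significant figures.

Mixed concentration C = ΣQC/ΣQ = (120.0·6.600 + 1.910·216.0 + 4.830·521.0 + 2.500·463.0) / 129.2 = 4878/129.2 = 37.75 mg/L.

37.7 mg/L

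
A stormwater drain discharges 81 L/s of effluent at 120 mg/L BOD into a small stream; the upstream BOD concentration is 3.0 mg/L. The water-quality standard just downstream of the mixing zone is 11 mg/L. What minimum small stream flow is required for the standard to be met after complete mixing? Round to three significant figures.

1100 L/s

Set C_mix = 11: (Q·3.000 + 81.00·120.0) / (Q + 81.00) = 11
→ Q = 81.00·(120.0 − 11)/(11 − 3.000) = 1104 L/s.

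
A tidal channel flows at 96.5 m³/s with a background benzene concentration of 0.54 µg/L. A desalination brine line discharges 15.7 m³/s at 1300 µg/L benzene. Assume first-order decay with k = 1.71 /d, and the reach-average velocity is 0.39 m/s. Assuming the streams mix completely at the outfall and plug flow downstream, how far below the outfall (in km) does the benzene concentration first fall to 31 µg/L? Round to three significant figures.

34.9 km

Flow-weighted average: C = (96.50·0.5400 + 15.70·1300) / 112.2 = 20460/112.2 = 182.4 µg/L.
Set 182.4·exp(−k·t) = 31 → t = ln(182.4/31)/k = 89540 s = 24.87 h.
Distance = v·t = 0.39·89540 = 34920 m = 34.92 km.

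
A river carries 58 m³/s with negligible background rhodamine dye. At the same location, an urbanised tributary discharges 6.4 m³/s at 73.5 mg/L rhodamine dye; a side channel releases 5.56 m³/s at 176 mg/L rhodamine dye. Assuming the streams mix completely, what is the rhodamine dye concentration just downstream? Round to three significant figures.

20.7 mg/L

Mixed concentration C = ΣQC/ΣQ = (58.00·0 + 6.400·73.50 + 5.560·176.0) / 69.96 = 1449/69.96 = 20.71 mg/L.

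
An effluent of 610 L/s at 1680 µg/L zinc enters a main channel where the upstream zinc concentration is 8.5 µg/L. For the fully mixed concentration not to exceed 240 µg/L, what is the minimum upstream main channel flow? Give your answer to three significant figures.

Set C_mix = 240: (Q·8.500 + 610.0·1680) / (Q + 610.0) = 240
→ Q = 610.0·(1680 − 240)/(240 − 8.500) = 3794 L/s.

3790 L/s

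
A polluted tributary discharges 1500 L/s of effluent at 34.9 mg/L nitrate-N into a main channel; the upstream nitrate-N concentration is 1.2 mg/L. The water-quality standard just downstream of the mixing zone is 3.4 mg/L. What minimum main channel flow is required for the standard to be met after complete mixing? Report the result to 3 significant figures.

Set C_mix = 3.4: (Q·1.200 + 1500·34.90) / (Q + 1500) = 3.4
→ Q = 1500·(34.90 − 3.4)/(3.4 − 1.200) = 21480 L/s.

21500 L/s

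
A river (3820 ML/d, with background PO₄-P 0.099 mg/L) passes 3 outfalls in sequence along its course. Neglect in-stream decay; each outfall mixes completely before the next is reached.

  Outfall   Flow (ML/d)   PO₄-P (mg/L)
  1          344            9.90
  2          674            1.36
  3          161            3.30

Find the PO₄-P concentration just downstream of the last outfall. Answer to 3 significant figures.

After outfall 1: Q = 3820 + 344.0 = 4164 ML/d; C = (3820·0.09900 + 344.0·9.900)/4164 = 0.9087 mg/L.
After outfall 2: Q = 4164 + 674.0 = 4838 ML/d; C = (4164·0.9087 + 674.0·1.360)/4838 = 0.9716 mg/L.
After outfall 3: Q = 4838 + 161.0 = 4999 ML/d; C = (4838·0.9716 + 161.0·3.300)/4999 = 1.047 mg/L.

1.05 mg/L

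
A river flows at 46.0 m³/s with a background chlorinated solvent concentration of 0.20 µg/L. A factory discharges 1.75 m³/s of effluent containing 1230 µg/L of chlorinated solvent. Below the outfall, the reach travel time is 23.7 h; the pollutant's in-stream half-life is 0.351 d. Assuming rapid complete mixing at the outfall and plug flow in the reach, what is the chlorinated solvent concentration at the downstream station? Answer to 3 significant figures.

6.44 µg/L

After mixing, C = (46.00·0.2000 + 1.750·1230) / 47.75 = 2162/47.75 = 45.27 µg/L.
Half-life 0.351 d → k = ln 2 / 0.351 = 1.975 d⁻¹.
Applying C = C₀e^(−kt): 45.27 × 0.1423 = 6.440 µg/L.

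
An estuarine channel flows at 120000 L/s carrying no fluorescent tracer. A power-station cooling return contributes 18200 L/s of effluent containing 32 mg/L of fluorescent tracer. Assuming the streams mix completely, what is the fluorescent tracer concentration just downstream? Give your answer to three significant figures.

4.21 mg/L

After mixing, C = (120000·0 + 18200·32.00) / 138200 = 582400/138200 = 4.214 mg/L.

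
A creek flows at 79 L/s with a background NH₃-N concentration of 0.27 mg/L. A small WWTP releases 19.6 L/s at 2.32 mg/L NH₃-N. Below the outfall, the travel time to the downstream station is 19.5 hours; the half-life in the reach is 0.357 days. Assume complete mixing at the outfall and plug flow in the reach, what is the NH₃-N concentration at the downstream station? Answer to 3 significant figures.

0.140 mg/L

After mixing, C = (79.00·0.2700 + 19.60·2.320) / 98.60 = 66.80/98.60 = 0.6775 mg/L.
Half-life 0.357 d → k = ln 2 / 0.357 = 1.942 d⁻¹.
First-order decay: C = 0.6775·exp(−k·t) = 0.6775·0.2065 = 0.1399 mg/L.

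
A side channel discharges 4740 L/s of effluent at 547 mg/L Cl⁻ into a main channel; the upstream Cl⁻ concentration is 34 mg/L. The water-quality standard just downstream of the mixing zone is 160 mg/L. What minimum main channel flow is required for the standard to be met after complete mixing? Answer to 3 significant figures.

Set C_mix = 160: (Q·34.00 + 4740·547.0) / (Q + 4740) = 160
→ Q = 4740·(547.0 − 160)/(160 − 34.00) = 14560 L/s.

14600 L/s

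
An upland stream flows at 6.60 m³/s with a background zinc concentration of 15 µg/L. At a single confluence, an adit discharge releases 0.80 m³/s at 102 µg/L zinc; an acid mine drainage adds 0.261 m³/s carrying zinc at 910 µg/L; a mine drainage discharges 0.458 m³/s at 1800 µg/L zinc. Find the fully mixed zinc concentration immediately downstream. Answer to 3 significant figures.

After mixing, C = (6.600·15.00 + 0.8000·102.0 + 0.2610·910.0 + 0.4580·1800) / 8.119 = 1243/8.119 = 153.0 µg/L.

153 µg/L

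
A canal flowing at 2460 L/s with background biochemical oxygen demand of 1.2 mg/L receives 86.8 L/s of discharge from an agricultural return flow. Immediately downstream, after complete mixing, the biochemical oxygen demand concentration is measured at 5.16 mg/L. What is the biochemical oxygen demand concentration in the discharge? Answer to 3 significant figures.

117 mg/L

Mass balance: 2460·1.200 + 86.80·Cₑ = 2547·5.160
→ Cₑ = (2547·5.160 − 2460·1.200) / 86.80 = 117.4 mg/L.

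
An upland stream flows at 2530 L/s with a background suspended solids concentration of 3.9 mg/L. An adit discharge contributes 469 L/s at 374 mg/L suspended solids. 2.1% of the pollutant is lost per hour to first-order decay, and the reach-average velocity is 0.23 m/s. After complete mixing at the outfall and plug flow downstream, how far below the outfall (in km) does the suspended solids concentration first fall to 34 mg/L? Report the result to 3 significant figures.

23.3 km

Flow-weighted average: C = (2530·3.900 + 469.0·374.0) / 2999 = 185300/2999 = 61.78 mg/L.
2.1%/h lost → k = −ln(1 − 0.021) = 0.02122 h⁻¹.
Set 61.78·exp(−k·t) = 34 → t = ln(61.78/34)/k = 101300 s = 28.14 h.
Distance = v·t = 0.23·101300 = 23300 m = 23.30 km.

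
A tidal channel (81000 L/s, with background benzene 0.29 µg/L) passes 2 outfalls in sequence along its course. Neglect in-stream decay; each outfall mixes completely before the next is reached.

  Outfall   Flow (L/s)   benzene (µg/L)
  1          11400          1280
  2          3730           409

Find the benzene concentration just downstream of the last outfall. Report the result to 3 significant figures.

168 µg/L

After outfall 1: Q = 81000 + 11400 = 92400 L/s; C = (81000·0.2900 + 11400·1280)/92400 = 158.2 µg/L.
After outfall 2: Q = 92400 + 3730 = 96130 L/s; C = (92400·158.2 + 3730·409.0)/96130 = 167.9 µg/L.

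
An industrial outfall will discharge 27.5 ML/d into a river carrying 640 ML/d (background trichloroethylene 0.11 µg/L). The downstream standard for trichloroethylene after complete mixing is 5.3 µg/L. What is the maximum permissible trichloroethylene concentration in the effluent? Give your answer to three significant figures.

126 µg/L

At the limit, (Qr·Cr + Qe·Cₑ)/(Qr + Qe) = 5.3:
Cₑ = (667.5·5.3 − 640.0·0.1100) / 27.50 = 126.1 µg/L.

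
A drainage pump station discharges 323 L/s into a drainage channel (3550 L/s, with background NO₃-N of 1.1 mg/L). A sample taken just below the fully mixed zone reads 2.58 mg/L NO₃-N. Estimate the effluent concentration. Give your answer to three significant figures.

Mass balance: 3550·1.100 + 323.0·Cₑ = 3873·2.580
→ Cₑ = (3873·2.580 − 3550·1.100) / 323.0 = 18.85 mg/L.

18.8 mg/L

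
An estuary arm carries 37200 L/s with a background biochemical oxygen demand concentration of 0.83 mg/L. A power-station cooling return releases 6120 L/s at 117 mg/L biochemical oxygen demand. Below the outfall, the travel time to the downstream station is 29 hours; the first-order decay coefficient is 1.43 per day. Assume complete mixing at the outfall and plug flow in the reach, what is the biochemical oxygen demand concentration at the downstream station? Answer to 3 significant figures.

Flow-weighted average: C = (37200·0.8300 + 6120·117.0) / 43320 = 746900/43320 = 17.24 mg/L.
First-order decay: C = 17.24·exp(−k·t) = 17.24·0.1777 = 3.063 mg/L.

3.06 mg/L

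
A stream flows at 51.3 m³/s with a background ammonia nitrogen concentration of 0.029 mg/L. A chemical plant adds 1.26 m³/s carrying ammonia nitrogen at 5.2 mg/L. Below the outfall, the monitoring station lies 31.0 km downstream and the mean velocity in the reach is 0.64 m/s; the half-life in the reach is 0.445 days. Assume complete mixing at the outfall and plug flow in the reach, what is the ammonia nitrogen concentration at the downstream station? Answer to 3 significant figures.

Conservation of mass: C = (51.30·0.02900 + 1.260·5.200) / 52.56 = 8.040/52.56 = 0.1530 mg/L.
Travel time t = 31.0·1000 / 0.64 = 48440 s = 13.45 h.
Half-life 0.445 d → k = ln 2 / 0.445 = 1.558 d⁻¹.
First-order decay: C = 0.1530·exp(−k·t) = 0.1530·0.4176 = 0.06388 mg/L.

0.0639 mg/L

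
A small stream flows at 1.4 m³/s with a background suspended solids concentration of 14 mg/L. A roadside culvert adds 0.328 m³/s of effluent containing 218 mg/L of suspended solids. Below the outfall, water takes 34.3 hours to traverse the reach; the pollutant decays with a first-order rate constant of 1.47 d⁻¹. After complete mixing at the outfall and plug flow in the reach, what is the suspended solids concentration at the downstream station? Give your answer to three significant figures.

6.45 mg/L

Mixed concentration C = ΣQC/ΣQ = (1.400·14.00 + 0.3280·218.0) / 1.728 = 91.10/1.728 = 52.72 mg/L.
After decay, C = 52.72 × e^(−kt) = 52.72 × 0.1223 = 6.451 mg/L.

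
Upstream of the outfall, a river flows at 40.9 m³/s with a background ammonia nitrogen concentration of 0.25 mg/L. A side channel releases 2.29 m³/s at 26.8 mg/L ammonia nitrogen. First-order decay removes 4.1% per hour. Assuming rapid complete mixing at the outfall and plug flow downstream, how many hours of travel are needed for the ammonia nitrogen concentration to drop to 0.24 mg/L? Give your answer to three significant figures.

Flow-weighted average: C = (40.90·0.2500 + 2.290·26.80) / 43.19 = 71.60/43.19 = 1.658 mg/L.
4.1%/h lost → k = −ln(1 − 0.041) = 0.04186 h⁻¹.
1.658·exp(−k·t) = 0.24 → t = ln(1.658/0.24)/k = 166200 s = 46.16 h.

46.2 h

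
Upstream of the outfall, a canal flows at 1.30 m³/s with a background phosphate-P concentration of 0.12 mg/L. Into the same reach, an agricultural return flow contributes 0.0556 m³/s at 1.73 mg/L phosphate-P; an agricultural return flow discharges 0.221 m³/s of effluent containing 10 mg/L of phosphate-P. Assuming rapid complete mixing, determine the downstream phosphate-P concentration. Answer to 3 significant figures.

Mixed concentration C = ΣQC/ΣQ = (1.300·0.1200 + 0.05560·1.730 + 0.2210·10.00) / 1.577 = 2.462/1.577 = 1.562 mg/L.

1.56 mg/L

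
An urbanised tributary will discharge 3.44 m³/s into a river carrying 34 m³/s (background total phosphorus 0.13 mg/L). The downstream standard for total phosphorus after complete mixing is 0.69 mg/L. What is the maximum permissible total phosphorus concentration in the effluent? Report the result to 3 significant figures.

At the limit, (Qr·Cr + Qe·Cₑ)/(Qr + Qe) = 0.69:
Cₑ = (37.44·0.69 − 34.00·0.1300) / 3.440 = 6.225 mg/L.

6.22 mg/L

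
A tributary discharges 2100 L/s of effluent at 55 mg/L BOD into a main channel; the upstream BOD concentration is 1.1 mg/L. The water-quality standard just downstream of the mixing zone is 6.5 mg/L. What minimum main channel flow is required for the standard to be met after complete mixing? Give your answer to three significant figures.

18900 L/s

Set C_mix = 6.5: (Q·1.100 + 2100·55.00) / (Q + 2100) = 6.5
→ Q = 2100·(55.00 − 6.5)/(6.5 − 1.100) = 18860 L/s.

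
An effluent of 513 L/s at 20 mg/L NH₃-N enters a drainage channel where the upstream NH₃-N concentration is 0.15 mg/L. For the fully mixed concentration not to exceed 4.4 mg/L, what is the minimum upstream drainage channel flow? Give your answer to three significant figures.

1880 L/s

Set C_mix = 4.4: (Q·0.1500 + 513.0·20.00) / (Q + 513.0) = 4.4
→ Q = 513.0·(20.00 − 4.4)/(4.4 − 0.1500) = 1883 L/s.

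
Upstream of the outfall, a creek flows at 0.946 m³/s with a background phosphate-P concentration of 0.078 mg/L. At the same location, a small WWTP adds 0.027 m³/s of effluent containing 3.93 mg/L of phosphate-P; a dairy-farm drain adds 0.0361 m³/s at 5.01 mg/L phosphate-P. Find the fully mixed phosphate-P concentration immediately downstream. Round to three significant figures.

Mass balance: C = (0.9460·0.07800 + 0.02700·3.930 + 0.03610·5.010) / 1.009 = 0.3608/1.009 = 0.3575 mg/L.

0.358 mg/L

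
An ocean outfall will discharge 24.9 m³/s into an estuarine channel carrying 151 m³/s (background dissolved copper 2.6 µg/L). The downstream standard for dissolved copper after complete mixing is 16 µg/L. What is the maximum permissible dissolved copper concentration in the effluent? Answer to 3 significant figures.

At the limit, (Qr·Cr + Qe·Cₑ)/(Qr + Qe) = 16:
Cₑ = (175.9·16 − 151.0·2.600) / 24.90 = 97.26 µg/L.

97.3 µg/L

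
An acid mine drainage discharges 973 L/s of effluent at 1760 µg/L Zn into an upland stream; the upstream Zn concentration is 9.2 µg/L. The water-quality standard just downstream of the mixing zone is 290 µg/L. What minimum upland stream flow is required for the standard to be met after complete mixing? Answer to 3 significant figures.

Set C_mix = 290: (Q·9.200 + 973.0·1760) / (Q + 973.0) = 290
→ Q = 973.0·(1760 − 290)/(290 − 9.200) = 5094 L/s.

5090 L/s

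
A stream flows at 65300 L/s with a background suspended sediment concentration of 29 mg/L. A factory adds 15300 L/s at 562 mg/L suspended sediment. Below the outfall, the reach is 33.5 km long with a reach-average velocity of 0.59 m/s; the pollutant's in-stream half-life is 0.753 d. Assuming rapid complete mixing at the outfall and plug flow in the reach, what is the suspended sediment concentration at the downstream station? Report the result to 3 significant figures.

Conservation of mass: C = (65300·29.00 + 15300·562.0) / 80600 = 10490000/80600 = 130.2 mg/L.
Travel time t = 33.5·1000 / 0.59 = 56780 s = 15.77 h.
Half-life 0.753 d → k = ln 2 / 0.753 = 0.9205 d⁻¹.
After decay, C = 130.2 × e^(−kt) = 130.2 × 0.5461 = 71.09 mg/L.

71.1 mg/L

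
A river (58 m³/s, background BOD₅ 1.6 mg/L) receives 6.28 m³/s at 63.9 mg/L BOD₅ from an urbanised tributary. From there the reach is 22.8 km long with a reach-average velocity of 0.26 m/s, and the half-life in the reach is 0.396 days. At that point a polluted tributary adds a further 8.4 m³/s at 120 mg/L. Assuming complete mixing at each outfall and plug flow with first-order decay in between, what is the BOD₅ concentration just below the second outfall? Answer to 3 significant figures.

Mass balance: C = (58.00·1.600 + 6.280·63.90) / 64.28 = 494.1/64.28 = 7.687 mg/L; combined flow 64.28 m³/s.
Travel time t = 22.8·1000 / 0.26 = 87690 s = 24.36 h.
Half-life 0.396 d → k = ln 2 / 0.396 = 1.750 d⁻¹.
First-order decay: C = 7.687·exp(−k·t) = 7.687·0.1692 = 1.301 mg/L.
Second outfall: C = (64.28·1.301 + 8.400·120.0)/72.68 = 15.02 mg/L.

15.0 mg/L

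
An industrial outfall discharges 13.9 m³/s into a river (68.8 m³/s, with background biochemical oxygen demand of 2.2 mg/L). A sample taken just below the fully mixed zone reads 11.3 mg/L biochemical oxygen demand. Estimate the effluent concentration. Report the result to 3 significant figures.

Mass balance: 68.80·2.200 + 13.90·Cₑ = 82.70·11.30
→ Cₑ = (82.70·11.30 − 68.80·2.200) / 13.90 = 56.34 mg/L.

56.3 mg/L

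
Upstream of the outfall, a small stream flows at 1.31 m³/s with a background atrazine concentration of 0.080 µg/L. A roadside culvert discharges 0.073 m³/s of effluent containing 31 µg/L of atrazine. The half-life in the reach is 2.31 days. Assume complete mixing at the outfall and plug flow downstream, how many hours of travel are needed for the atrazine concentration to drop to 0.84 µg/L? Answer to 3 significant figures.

57.0 h

Flow-weighted average: C = (1.310·0.08000 + 0.07300·31.00) / 1.383 = 2.368/1.383 = 1.712 µg/L.
Half-life 2.31 d → k = ln 2 / 2.31 = 0.3001 d⁻¹.
1.712·exp(−k·t) = 0.84 → t = ln(1.712/0.84)/k = 205000 s = 56.95 h.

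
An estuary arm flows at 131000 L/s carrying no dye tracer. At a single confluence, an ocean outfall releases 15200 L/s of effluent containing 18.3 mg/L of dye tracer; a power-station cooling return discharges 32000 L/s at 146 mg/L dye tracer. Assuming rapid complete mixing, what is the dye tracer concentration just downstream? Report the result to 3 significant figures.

After mixing, C = (131000·0 + 15200·18.30 + 32000·146.0) / 178200 = 4950000/178200 = 27.78 mg/L.

27.8 mg/L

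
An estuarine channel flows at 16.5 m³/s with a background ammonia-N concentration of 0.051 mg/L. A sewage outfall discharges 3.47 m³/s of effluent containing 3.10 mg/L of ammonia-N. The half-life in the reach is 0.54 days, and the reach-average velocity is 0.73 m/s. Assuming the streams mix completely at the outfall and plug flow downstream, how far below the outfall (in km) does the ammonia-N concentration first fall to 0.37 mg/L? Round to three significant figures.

22.2 km

After mixing, C = (16.50·0.05100 + 3.470·3.100) / 19.97 = 11.60/19.97 = 0.5808 mg/L.
Half-life 0.54 d → k = ln 2 / 0.54 = 1.284 d⁻¹.
Set 0.5808·exp(−k·t) = 0.37 → t = ln(0.5808/0.37)/k = 30350 s = 8.431 h.
Distance = v·t = 0.73·30350 = 22160 m = 22.16 km.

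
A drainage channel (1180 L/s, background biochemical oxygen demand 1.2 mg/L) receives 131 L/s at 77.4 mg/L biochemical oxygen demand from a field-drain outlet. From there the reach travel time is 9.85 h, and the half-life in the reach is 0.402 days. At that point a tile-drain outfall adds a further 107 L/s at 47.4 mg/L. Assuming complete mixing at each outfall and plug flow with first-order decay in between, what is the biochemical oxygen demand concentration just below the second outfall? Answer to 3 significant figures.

7.59 mg/L

After mixing, C = (1180·1.200 + 131.0·77.40) / 1311 = 11560/1311 = 8.814 mg/L; combined flow 1311 L/s.
Half-life 0.402 d → k = ln 2 / 0.402 = 1.724 d⁻¹.
Applying C = C₀e^(−kt): 8.814 × 0.4928 = 4.344 mg/L.
At the second outfall, C = (1311·4.344 + 107.0·47.40) / (1311 + 107.0) = 7.593 mg/L.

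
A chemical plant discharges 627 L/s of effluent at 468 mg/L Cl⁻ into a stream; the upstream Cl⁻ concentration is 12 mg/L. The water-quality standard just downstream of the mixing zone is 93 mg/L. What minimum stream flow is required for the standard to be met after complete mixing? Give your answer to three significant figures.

Set C_mix = 93: (Q·12.00 + 627.0·468.0) / (Q + 627.0) = 93
→ Q = 627.0·(468.0 − 93)/(93 − 12.00) = 2903 L/s.

2900 L/s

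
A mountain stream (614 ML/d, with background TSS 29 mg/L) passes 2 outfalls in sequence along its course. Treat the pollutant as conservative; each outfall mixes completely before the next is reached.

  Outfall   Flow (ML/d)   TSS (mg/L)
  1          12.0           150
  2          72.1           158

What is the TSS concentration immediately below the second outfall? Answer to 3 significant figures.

Below outfall 1: Q → 626.0 ML/d, C = (614.0·29.00 + 12.00·150.0)/626.0 = 31.32 mg/L.
Below outfall 2: Q → 698.1 ML/d, C = (626.0·31.32 + 72.10·158.0)/698.1 = 44.40 mg/L.

44.4 mg/L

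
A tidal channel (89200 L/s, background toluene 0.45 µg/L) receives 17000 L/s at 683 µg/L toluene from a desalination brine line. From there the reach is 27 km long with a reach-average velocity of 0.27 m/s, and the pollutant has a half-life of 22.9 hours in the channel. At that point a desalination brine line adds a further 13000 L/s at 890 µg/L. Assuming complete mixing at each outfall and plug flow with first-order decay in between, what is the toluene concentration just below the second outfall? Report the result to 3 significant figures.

Mass balance: C = (89200·0.4500 + 17000·683.0) / 106200 = 11650000/106200 = 109.7 µg/L; combined flow 106200 L/s.
Travel time t = 27·1000 / 0.27 = 100000 s = 27.78 h.
Half-life 22.9 h → k = ln 2 / 22.9 = 0.03027 h⁻¹ = 0.7264 d⁻¹.
First-order decay: C = 109.7·exp(−k·t) = 109.7·0.4314 = 47.33 µg/L.
Second outfall: C = (106200·47.33 + 13000·890.0)/119200 = 139.2 µg/L.

139 µg/L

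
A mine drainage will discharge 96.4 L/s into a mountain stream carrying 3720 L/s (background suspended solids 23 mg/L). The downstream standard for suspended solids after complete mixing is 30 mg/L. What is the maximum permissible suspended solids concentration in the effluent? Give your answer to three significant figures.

300 mg/L

At the limit, (Qr·Cr + Qe·Cₑ)/(Qr + Qe) = 30:
Cₑ = (3816·30 − 3720·23.00) / 96.40 = 300.1 mg/L.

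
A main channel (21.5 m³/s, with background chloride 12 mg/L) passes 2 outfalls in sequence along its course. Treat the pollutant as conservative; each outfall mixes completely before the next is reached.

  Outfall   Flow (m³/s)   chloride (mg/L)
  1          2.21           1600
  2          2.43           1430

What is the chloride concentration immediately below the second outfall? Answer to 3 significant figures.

After outfall 1: Q = 21.50 + 2.210 = 23.71 m³/s; C = (21.50·12.00 + 2.210·1600)/23.71 = 160.0 mg/L.
After outfall 2: Q = 23.71 + 2.430 = 26.14 m³/s; C = (23.71·160.0 + 2.430·1430)/26.14 = 278.1 mg/L.

278 mg/L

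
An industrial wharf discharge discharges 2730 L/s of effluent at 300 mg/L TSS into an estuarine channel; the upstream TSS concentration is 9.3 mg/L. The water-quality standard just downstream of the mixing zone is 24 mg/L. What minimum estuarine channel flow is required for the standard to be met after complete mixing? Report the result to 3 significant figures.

Set C_mix = 24: (Q·9.300 + 2730·300.0) / (Q + 2730) = 24
→ Q = 2730·(300.0 − 24)/(24 − 9.300) = 51260 L/s.

51300 L/s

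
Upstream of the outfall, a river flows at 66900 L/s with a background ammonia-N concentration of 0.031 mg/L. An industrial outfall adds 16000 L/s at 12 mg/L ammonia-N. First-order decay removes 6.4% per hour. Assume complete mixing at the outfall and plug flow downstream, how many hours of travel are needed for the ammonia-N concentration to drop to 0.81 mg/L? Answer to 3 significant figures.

Mixed concentration C = ΣQC/ΣQ = (66900·0.03100 + 16000·12.00) / 82900 = 194100/82900 = 2.341 mg/L.
6.4%/h lost → k = −ln(1 − 0.064) = 0.06614 h⁻¹.
2.341·exp(−k·t) = 0.81 → t = ln(2.341/0.81)/k = 57770 s = 16.05 h.

16.0 h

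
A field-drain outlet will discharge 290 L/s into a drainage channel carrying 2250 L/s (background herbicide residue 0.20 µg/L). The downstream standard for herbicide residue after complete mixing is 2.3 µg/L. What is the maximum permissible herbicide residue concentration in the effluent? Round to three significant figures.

At the limit, (Qr·Cr + Qe·Cₑ)/(Qr + Qe) = 2.3:
Cₑ = (2540·2.3 − 2250·0.2000) / 290.0 = 18.59 µg/L.

18.6 µg/L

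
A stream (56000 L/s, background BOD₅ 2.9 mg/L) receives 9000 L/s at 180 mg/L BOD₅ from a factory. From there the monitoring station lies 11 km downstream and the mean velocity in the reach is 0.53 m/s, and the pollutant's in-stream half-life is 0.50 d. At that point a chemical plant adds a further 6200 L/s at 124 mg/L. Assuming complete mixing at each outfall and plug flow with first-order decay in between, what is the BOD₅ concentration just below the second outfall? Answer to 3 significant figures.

After mixing, C = (56000·2.900 + 9000·180.0) / 65000 = 1782000/65000 = 27.42 mg/L; combined flow 65000 L/s.
Travel time t = 11·1000 / 0.53 = 20750 s = 5.765 h.
Half-life 0.50 d → k = ln 2 / 0.50 = 1.386 d⁻¹.
First-order decay: C = 27.42·exp(−k·t) = 27.42·0.7168 = 19.65 mg/L.
At the second outfall, C = (65000·19.65 + 6200·124.0) / (65000 + 6200) = 28.74 mg/L.

28.7 mg/L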